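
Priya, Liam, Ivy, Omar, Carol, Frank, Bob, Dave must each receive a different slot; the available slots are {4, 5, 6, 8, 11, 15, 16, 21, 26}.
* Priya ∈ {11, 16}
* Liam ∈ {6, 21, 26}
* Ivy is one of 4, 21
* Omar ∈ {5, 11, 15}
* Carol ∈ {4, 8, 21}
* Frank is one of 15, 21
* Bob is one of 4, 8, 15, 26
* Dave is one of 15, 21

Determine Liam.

Frank and Dave share exactly the 2 values {15, 21}; by pigeonhole those values go to them, so strike 15, 21 from Liam, Ivy, Omar, Carol, Bob.
Ivy must be 4 (only option left). Strike 4 from Carol, Bob.
Carol's domain is down to {8}, so Carol = 8. So Bob can't be 8.
Bob must be 26 (only option left). So Liam can't be 26.
So Liam = 6.

6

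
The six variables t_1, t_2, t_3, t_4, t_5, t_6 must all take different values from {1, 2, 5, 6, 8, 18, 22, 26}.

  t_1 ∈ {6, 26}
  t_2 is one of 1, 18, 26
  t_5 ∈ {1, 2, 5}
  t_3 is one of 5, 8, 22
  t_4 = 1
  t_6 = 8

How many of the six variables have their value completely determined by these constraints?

2

t_4 has just one choice, so t_4 = 1. Remove 1 from t_2, t_5.
t_6 must be 8 (only option left). Strike 8 from t_3.
Determined: t_4=1, t_6=8. The other variables each still have more than one consistent value. That makes 2.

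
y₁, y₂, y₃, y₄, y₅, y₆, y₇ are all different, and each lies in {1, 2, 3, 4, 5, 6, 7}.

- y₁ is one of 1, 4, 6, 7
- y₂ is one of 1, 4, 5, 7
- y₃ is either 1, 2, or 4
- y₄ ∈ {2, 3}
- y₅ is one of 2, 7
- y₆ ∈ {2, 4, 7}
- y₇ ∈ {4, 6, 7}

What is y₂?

5

Among the 7 variables, 3 fits only y₄ (and all 7 values in {1, 2, 3, 4, 5, 6, 7} must be used), so y₄ = 3.
The 6 still-open variables together cover exactly {1, 2, 4, 5, 6, 7} — 6 values for 6 variables — and 5 appears only in y₂'s list, so y₂ = 5.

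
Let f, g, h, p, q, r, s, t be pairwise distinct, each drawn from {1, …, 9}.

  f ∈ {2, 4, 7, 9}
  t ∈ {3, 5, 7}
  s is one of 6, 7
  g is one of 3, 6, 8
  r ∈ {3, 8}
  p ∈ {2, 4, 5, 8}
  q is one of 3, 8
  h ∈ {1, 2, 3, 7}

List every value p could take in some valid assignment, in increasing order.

The 2 variables q and r are confined to {3, 8}, which locks those values in; drop them from g, h, p, t.
g has just one choice, so g = 6. Strike 6 from s.
That leaves s = 7. Eliminate 7 elsewhere: f, h, t.
t's domain is down to {5}, so t = 5. Strike 5 from p.
No further eliminations apply; p can still be any of 2, 4.

2, 4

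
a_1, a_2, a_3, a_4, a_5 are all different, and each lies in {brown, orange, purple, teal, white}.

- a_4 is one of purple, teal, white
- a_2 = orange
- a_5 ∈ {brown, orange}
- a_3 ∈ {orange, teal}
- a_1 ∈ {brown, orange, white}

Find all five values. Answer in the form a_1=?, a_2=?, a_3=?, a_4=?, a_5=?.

a_2 has just one choice, so a_2 = orange. Eliminate orange elsewhere: a_1, a_3, a_5.
a_3's domain is down to {teal}, so a_3 = teal. Eliminate teal elsewhere: a_4.
a_5's domain is down to {brown}, so a_5 = brown. So a_1 can't be brown.
That leaves a_1 = white. Eliminate white elsewhere: a_4.
a_4's domain is down to {purple}, so a_4 = purple.

a_1=white, a_2=orange, a_3=teal, a_4=purple, a_5=brown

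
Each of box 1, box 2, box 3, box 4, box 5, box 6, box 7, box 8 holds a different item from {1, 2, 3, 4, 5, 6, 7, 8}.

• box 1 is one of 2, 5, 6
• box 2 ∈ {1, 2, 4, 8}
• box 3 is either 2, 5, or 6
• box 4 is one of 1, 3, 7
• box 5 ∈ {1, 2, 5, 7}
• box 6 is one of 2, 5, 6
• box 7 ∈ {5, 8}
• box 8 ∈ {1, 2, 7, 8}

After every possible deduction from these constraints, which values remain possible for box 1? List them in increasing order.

The 8 variables draw from only 8 values {1, 2, 3, 4, 5, 6, 7, 8}, so each is used; only box 4 can be 3, hence box 4 = 3.
The 7 still-open variables together cover exactly {1, 2, 4, 5, 6, 7, 8} — 7 values for 7 variables — and 4 appears only in box 2's list, so box 2 = 4.
box 1, box 3, box 6 share exactly the 3 values {2, 5, 6}; by pigeonhole those values go to them, so strike 2, 5, 6 from box 5, box 7, box 8.
That leaves box 7 = 8. Remove 8 from box 8.
No further eliminations apply; box 1 can still be any of 2, 5, 6.

2, 5, 6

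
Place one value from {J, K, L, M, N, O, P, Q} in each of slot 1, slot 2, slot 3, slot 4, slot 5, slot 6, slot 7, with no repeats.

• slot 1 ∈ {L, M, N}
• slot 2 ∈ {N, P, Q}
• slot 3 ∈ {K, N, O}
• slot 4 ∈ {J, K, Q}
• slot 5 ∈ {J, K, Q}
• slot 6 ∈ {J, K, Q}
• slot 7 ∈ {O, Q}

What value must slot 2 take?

The 3 variables slot 4, slot 5, slot 6 are confined to {J, K, Q}, which locks those values in; drop them from slot 2, slot 3, slot 7.
slot 7's domain is down to {O}, so slot 7 = O. Remove O from slot 3.
That leaves slot 3 = N. Strike N from slot 1, slot 2.
So slot 2 = P.

P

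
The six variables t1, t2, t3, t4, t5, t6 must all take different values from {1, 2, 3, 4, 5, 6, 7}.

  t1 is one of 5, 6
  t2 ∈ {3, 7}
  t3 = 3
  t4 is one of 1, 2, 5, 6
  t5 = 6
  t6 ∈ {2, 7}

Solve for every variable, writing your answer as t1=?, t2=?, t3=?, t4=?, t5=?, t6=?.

t3 must be 3 (only option left). Eliminate 3 elsewhere: t2.
That leaves t5 = 6. Remove 6 from t1, t4.
t1 must be 5 (only option left). So t4 can't be 5.
t2's domain is down to {7}, so t2 = 7. Eliminate 7 elsewhere: t6.
That leaves t6 = 2. Strike 2 from t4.
That leaves t4 = 1.

t1=5, t2=7, t3=3, t4=1, t5=6, t6=2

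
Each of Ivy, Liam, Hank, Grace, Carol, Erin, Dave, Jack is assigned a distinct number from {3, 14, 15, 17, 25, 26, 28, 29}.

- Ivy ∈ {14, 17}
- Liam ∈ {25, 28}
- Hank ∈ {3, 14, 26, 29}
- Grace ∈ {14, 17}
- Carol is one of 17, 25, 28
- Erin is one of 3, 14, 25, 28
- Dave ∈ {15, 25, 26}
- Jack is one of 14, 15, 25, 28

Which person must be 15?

Among the 8 variables, 29 fits only Hank (and all 8 values in {3, 14, 15, 17, 25, 26, 28, 29} must be used), so Hank = 29.
The 7 still-open variables together cover exactly {3, 14, 15, 17, 25, 26, 28} — 7 values for 7 variables — and 3 appears only in Erin's list, so Erin = 3.
The 6 still-open variables draw from only 6 values {14, 15, 17, 25, 26, 28}, so each is used; only Dave can be 26, hence Dave = 26.
Among the 5 still-open variables, 15 fits only Jack (and all 5 values in {14, 15, 17, 25, 28} must be used), so Jack = 15.

Jack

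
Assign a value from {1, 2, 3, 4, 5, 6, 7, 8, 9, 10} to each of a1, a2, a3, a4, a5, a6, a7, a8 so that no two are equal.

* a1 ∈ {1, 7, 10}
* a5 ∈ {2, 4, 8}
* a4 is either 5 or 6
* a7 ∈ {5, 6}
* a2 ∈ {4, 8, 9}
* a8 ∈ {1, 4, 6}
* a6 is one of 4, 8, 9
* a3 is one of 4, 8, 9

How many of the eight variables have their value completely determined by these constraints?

2

The 2 variables a4 and a7 are confined to {5, 6}, which locks those values in; drop them from a8.
The 3 variables a2, a3, a6 are confined to {4, 8, 9}, which locks those values in; drop them from a5, a8.
a5's domain is down to {2}, so a5 = 2.
a8 has just one choice, so a8 = 1. Eliminate 1 elsewhere: a1.
Determined: a5=2, a8=1. The other variables each still have more than one consistent value. That makes 2.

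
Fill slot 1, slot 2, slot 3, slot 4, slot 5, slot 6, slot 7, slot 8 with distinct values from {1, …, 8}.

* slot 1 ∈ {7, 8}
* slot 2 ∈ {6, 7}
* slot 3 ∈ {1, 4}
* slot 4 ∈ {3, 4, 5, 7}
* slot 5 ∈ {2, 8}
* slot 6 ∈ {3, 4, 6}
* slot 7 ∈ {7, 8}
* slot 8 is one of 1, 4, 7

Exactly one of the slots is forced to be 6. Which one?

slot 2

The 8 variables together cover exactly {1, 2, 3, 4, 5, 6, 7, 8} — 8 values for 8 variables — and 2 appears only in slot 5's list, so slot 5 = 2.
The 7 still-open variables together cover exactly {1, 3, 4, 5, 6, 7, 8} — 7 values for 7 variables — and 5 appears only in slot 4's list, so slot 4 = 5.
Among the 6 still-open variables, 3 fits only slot 6 (and all 6 values in {1, 3, 4, 6, 7, 8} must be used), so slot 6 = 3.
Among the 5 still-open variables, 6 fits only slot 2 (and all 5 values in {1, 4, 6, 7, 8} must be used), so slot 2 = 6.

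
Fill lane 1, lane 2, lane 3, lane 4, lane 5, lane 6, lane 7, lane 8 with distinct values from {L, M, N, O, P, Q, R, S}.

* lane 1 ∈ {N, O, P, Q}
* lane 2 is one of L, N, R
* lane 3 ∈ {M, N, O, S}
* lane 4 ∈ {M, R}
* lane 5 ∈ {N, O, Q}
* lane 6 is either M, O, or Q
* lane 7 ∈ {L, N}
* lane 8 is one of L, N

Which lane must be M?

lane 4

The 8 variables together cover exactly {L, M, N, O, P, Q, R, S} — 8 values for 8 variables — and P appears only in lane 1's list, so lane 1 = P.
Among the 7 still-open variables, S fits only lane 3 (and all 7 values in {L, M, N, O, Q, R, S} must be used), so lane 3 = S.
The 2 variables lane 7 and lane 8 are confined to {L, N}, which locks those values in; drop them from lane 2, lane 5.
lane 2's domain is down to {R}, so lane 2 = R. Strike R from lane 4.
So M goes to lane 4.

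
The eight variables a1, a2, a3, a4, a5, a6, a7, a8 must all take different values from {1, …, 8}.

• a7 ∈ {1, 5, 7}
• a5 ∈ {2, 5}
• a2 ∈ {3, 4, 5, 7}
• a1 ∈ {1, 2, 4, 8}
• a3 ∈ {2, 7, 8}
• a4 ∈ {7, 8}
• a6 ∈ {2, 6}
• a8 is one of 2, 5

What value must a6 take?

The 8 variables draw from only 8 values {1, 2, 3, 4, 5, 6, 7, 8}, so each is used; only a2 can be 3, hence a2 = 3.
The 7 still-open variables together cover exactly {1, 2, 4, 5, 6, 7, 8} — 7 values for 7 variables — and 4 appears only in a1's list, so a1 = 4.
The 6 still-open variables together cover exactly {1, 2, 5, 6, 7, 8} — 6 values for 6 variables — and 1 appears only in a7's list, so a7 = 1.
Among the 5 still-open variables, 6 fits only a6 (and all 5 values in {2, 5, 6, 7, 8} must be used), so a6 = 6.

6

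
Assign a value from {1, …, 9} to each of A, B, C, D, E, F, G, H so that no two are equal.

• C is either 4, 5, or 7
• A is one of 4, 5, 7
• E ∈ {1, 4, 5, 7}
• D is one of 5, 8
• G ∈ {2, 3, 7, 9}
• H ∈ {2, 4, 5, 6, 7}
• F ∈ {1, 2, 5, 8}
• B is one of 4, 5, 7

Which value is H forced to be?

A, B, C between them cover only {4, 5, 7} — a naked triple. Remove those values from D, E, F, G, H.
D must be 8 (only option left). So F can't be 8.
E's domain is down to {1}, so E = 1. Strike 1 from F.
That leaves F = 2. Remove 2 from G, H.
So H = 6.

6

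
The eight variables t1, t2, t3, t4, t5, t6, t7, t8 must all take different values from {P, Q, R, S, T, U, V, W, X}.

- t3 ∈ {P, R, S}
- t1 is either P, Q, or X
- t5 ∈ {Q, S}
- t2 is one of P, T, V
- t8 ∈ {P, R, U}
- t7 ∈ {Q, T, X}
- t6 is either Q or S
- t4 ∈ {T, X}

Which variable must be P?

The 8 variables together cover exactly {P, Q, R, S, T, U, V, X} — 8 values for 8 variables — and U appears only in t8's list, so t8 = U.
The 7 still-open variables draw from only 7 values {P, Q, R, S, T, V, X}, so each is used; only t3 can be R, hence t3 = R.
The 6 still-open variables draw from only 6 values {P, Q, S, T, V, X}, so each is used; only t2 can be V, hence t2 = V.
Among the 5 still-open variables, P fits only t1 (and all 5 values in {P, Q, S, T, X} must be used), so t1 = P.

t1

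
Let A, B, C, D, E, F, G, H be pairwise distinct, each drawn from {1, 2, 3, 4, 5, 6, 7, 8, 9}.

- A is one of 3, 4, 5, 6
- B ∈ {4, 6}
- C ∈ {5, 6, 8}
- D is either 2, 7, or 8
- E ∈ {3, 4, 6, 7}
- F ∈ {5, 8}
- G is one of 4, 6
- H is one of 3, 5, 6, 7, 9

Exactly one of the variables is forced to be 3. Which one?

Among the 8 variables, 2 fits only D (and all 8 values in {2, 3, 4, 5, 6, 7, 8, 9} must be used), so D = 2.
Among the 7 still-open variables, 9 fits only H (and all 7 values in {3, 4, 5, 6, 7, 8, 9} must be used), so H = 9.
The 6 still-open variables draw from only 6 values {3, 4, 5, 6, 7, 8}, so each is used; only E can be 7, hence E = 7.
The 5 still-open variables together cover exactly {3, 4, 5, 6, 8} — 5 values for 5 variables — and 3 appears only in A's list, so A = 3.

A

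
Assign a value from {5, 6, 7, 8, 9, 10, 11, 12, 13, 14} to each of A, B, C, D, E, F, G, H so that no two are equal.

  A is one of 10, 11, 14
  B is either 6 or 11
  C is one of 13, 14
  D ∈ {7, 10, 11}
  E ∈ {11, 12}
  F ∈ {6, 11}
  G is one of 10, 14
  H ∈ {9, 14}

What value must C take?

13

The 8 variables together cover exactly {6, 7, 9, 10, 11, 12, 13, 14} — 8 values for 8 variables — and 7 appears only in D's list, so D = 7.
The 7 still-open variables draw from only 7 values {6, 9, 10, 11, 12, 13, 14}, so each is used; only H can be 9, hence H = 9.
The 6 still-open variables together cover exactly {6, 10, 11, 12, 13, 14} — 6 values for 6 variables — and 12 appears only in E's list, so E = 12.
The 5 still-open variables together cover exactly {6, 10, 11, 13, 14} — 5 values for 5 variables — and 13 appears only in C's list, so C = 13.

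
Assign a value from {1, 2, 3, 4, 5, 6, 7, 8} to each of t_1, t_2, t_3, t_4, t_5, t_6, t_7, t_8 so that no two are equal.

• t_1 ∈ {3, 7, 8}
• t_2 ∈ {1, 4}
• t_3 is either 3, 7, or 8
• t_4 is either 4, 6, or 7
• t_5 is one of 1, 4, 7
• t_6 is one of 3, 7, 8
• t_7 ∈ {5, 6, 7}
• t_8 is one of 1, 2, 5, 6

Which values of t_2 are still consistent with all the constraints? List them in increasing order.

1, 4

The 8 variables together cover exactly {1, 2, 3, 4, 5, 6, 7, 8} — 8 values for 8 variables — and 2 appears only in t_8's list, so t_8 = 2.
Among the 7 still-open variables, 5 fits only t_7 (and all 7 values in {1, 3, 4, 5, 6, 7, 8} must be used), so t_7 = 5.
Among the 6 still-open variables, 6 fits only t_4 (and all 6 values in {1, 3, 4, 6, 7, 8} must be used), so t_4 = 6.
t_1, t_3, t_6 share exactly the 3 values {3, 7, 8}; by pigeonhole those values go to them, so strike 3, 7, 8 from t_5.
No further eliminations apply; t_2 can still be any of 1, 4.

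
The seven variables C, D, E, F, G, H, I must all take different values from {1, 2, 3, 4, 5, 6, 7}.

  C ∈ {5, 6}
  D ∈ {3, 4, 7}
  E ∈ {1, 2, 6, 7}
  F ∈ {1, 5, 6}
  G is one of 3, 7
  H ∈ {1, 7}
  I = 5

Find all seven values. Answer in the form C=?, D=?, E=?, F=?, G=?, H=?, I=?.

I must be 5 (only option left). Remove 5 from C, F.
That leaves C = 6. Eliminate 6 elsewhere: E, F.
F must be 1 (only option left). Strike 1 from E, H.
H has just one choice, so H = 7. Remove 7 from D, E, G.
E must be 2 (only option left).
G has just one choice, so G = 3. Strike 3 from D.
D's domain is down to {4}, so D = 4.

C=6, D=4, E=2, F=1, G=3, H=7, I=5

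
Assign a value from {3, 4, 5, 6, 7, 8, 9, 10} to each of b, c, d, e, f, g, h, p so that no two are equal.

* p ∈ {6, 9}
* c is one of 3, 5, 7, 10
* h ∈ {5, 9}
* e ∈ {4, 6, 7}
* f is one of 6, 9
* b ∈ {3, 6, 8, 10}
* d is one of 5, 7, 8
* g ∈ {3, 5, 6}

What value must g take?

3

The 8 variables together cover exactly {3, 4, 5, 6, 7, 8, 9, 10} — 8 values for 8 variables — and 4 appears only in e's list, so e = 4.
f and p share exactly the 2 values {6, 9}; by pigeonhole those values go to them, so strike 6, 9 from b, g, h.
h must be 5 (only option left). Strike 5 from c, d, g.
So g = 3.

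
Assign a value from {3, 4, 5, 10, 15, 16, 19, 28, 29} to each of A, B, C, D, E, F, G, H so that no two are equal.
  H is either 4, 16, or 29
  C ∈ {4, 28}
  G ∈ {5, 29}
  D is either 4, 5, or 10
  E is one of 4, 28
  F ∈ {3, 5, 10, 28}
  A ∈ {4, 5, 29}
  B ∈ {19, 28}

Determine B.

19

The 8 variables draw from only 8 values {3, 4, 5, 10, 16, 19, 28, 29}, so each is used; only F can be 3, hence F = 3.
The 7 still-open variables draw from only 7 values {4, 5, 10, 16, 19, 28, 29}, so each is used; only D can be 10, hence D = 10.
Among the 6 still-open variables, 16 fits only H (and all 6 values in {4, 5, 16, 19, 28, 29} must be used), so H = 16.
Among the 5 still-open variables, 19 fits only B (and all 5 values in {4, 5, 19, 28, 29} must be used), so B = 19.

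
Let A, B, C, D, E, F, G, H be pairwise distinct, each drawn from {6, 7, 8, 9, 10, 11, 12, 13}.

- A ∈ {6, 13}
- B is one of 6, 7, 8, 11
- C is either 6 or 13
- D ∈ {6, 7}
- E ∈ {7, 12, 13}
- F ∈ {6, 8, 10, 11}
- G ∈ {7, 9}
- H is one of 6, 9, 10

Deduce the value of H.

10

Among the 8 variables, 12 fits only E (and all 8 values in {6, 7, 8, 9, 10, 11, 12, 13} must be used), so E = 12.
The 2 variables A and C are confined to {6, 13}, which locks those values in; drop them from B, D, F, H.
That leaves D = 7. Strike 7 from B, G.
G's domain is down to {9}, so G = 9. Strike 9 from H.
So H = 10.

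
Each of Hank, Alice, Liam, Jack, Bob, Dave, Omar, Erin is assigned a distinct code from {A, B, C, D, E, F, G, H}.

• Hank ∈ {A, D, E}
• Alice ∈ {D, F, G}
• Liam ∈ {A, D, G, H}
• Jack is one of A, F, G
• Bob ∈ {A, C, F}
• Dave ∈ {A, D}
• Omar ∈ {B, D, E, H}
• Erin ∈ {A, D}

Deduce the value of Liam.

H

The 8 variables together cover exactly {A, B, C, D, E, F, G, H} — 8 values for 8 variables — and B appears only in Omar's list, so Omar = B.
Among the 7 still-open variables, C fits only Bob (and all 7 values in {A, C, D, E, F, G, H} must be used), so Bob = C.
Among the 6 still-open variables, E fits only Hank (and all 6 values in {A, D, E, F, G, H} must be used), so Hank = E.
The 5 still-open variables together cover exactly {A, D, F, G, H} — 5 values for 5 variables — and H appears only in Liam's list, so Liam = H.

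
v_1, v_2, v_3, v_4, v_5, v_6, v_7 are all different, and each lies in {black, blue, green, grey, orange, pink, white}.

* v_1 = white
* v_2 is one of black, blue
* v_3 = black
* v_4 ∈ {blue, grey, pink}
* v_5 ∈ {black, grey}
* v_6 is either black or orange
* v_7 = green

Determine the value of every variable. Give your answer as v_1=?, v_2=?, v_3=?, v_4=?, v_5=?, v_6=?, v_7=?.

v_1 must be white (only option left).
v_3 has just one choice, so v_3 = black. Remove black from v_2, v_5, v_6.
v_5 must be grey (only option left). Strike grey from v_4.
v_6's domain is down to {orange}, so v_6 = orange.
v_7 must be green (only option left).
v_2 must be blue (only option left). Strike blue from v_4.
v_4 must be pink (only option left).

v_1=white, v_2=blue, v_3=black, v_4=pink, v_5=grey, v_6=orange, v_7=green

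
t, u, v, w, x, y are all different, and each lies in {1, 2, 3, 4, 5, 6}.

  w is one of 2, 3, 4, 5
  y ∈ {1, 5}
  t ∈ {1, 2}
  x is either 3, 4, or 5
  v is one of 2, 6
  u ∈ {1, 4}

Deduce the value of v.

6

Among the 6 variables, 6 fits only v (and all 6 values in {1, 2, 3, 4, 5, 6} must be used), so v = 6.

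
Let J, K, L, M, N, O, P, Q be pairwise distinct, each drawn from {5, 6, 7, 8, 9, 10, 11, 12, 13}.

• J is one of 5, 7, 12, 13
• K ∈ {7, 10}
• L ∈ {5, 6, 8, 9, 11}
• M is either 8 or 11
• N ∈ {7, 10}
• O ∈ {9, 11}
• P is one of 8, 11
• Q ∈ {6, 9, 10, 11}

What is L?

The 2 variables K and N are confined to {7, 10}, which locks those values in; drop them from J, Q.
M and P share exactly the 2 values {8, 11}; by pigeonhole those values go to them, so strike 8, 11 from L, O, Q.
O has just one choice, so O = 9. Eliminate 9 elsewhere: L, Q.
Q has just one choice, so Q = 6. Remove 6 from L.
So L = 5.

5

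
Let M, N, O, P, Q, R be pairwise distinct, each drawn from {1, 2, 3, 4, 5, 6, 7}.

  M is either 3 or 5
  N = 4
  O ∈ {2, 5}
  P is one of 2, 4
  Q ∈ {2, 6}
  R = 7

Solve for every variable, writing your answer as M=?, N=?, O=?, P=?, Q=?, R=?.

N has just one choice, so N = 4. So P can't be 4.
That leaves P = 2. Remove 2 from O, Q.
That leaves Q = 6.
R must be 7 (only option left).
That leaves O = 5. Eliminate 5 elsewhere: M.
M must be 3 (only option left).

M=3, N=4, O=5, P=2, Q=6, R=7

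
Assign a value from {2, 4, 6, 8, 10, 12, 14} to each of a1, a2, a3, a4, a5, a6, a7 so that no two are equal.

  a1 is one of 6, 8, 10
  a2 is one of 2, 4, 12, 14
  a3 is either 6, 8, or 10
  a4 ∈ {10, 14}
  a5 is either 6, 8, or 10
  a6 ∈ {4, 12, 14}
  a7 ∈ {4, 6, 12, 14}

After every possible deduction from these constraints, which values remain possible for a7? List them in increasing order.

The 7 variables draw from only 7 values {2, 4, 6, 8, 10, 12, 14}, so each is used; only a2 can be 2, hence a2 = 2.
a1, a3, a5 between them cover only {6, 8, 10} — a naked triple. Remove those values from a4, a7.
a4 has just one choice, so a4 = 14. So a6, a7 can't be 14.
No further eliminations apply; a7 can still be any of 4, 12.

4, 12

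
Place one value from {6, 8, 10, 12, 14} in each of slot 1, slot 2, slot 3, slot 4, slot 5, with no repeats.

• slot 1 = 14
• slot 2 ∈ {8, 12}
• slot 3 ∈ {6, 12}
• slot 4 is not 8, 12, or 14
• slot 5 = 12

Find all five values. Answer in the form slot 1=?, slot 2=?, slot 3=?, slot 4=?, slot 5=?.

slot 1=14, slot 2=8, slot 3=6, slot 4=10, slot 5=12

slot 1 has just one choice, so slot 1 = 14.
slot 5's domain is down to {12}, so slot 5 = 12. So slot 2, slot 3 can't be 12.
slot 2 has just one choice, so slot 2 = 8.
That leaves slot 3 = 6. Remove 6 from slot 4.
slot 4's domain is down to {10}, so slot 4 = 10.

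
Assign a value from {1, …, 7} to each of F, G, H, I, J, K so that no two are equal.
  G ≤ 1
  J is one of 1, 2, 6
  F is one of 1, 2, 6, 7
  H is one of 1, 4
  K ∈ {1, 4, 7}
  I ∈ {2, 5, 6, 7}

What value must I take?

G must be 1 (only option left). Eliminate 1 elsewhere: F, H, J, K.
H must be 4 (only option left). So K can't be 4.
K's domain is down to {7}, so K = 7. So F, I can't be 7.
Among the 3 still-open variables, 5 fits only I (and all 3 values in {2, 5, 6} must be used), so I = 5.

5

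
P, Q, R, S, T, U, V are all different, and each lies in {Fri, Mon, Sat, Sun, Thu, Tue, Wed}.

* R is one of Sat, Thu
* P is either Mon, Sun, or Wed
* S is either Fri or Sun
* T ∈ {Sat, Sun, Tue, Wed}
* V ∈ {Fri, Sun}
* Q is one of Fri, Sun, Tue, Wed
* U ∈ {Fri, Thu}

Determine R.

Sat

The 7 variables together cover exactly {Fri, Mon, Sat, Sun, Thu, Tue, Wed} — 7 values for 7 variables — and Mon appears only in P's list, so P = Mon.
The 2 variables S and V are confined to {Fri, Sun}, which locks those values in; drop them from Q, T, U.
U has just one choice, so U = Thu. Eliminate Thu elsewhere: R.
So R = Sat.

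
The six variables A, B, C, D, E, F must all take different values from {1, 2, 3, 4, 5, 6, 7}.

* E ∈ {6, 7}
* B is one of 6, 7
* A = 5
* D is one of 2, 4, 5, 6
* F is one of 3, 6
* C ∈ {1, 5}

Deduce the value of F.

A's domain is down to {5}, so A = 5. So C, D can't be 5.
C's domain is down to {1}, so C = 1.
B and E between them cover only {6, 7} — a naked pair. Remove those values from D, F.
So F = 3.

3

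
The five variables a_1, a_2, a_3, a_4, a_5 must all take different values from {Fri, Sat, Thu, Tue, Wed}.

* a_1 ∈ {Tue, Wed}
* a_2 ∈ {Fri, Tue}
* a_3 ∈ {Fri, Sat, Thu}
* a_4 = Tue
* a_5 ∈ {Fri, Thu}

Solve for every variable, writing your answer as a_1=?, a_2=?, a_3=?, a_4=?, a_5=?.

a_4 must be Tue (only option left). Eliminate Tue elsewhere: a_1, a_2.
a_1 has just one choice, so a_1 = Wed.
a_2's domain is down to {Fri}, so a_2 = Fri. Eliminate Fri elsewhere: a_3, a_5.
a_5's domain is down to {Thu}, so a_5 = Thu. Strike Thu from a_3.
a_3's domain is down to {Sat}, so a_3 = Sat.

a_1=Wed, a_2=Fri, a_3=Sat, a_4=Tue, a_5=Thu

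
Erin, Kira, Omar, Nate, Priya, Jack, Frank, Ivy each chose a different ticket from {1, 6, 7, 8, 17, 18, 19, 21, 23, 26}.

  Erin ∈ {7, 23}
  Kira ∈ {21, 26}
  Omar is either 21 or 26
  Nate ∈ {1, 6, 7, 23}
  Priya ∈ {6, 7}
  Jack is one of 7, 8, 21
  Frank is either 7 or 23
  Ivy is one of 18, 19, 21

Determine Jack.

8

The 2 variables Erin and Frank are confined to {7, 23}, which locks those values in; drop them from Nate, Priya, Jack.
Priya's domain is down to {6}, so Priya = 6. So Nate can't be 6.
Nate must be 1 (only option left).
Kira and Omar between them cover only {21, 26} — a naked pair. Remove those values from Jack, Ivy.
So Jack = 8.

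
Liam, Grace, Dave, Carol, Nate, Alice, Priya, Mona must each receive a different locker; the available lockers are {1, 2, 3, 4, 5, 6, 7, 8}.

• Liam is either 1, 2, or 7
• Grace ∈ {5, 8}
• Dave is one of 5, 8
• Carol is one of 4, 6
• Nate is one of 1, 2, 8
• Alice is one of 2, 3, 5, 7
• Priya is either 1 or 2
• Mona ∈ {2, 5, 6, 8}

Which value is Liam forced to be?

The 8 variables together cover exactly {1, 2, 3, 4, 5, 6, 7, 8} — 8 values for 8 variables — and 3 appears only in Alice's list, so Alice = 3.
Among the 7 still-open variables, 4 fits only Carol (and all 7 values in {1, 2, 4, 5, 6, 7, 8} must be used), so Carol = 4.
Among the 6 still-open variables, 6 fits only Mona (and all 6 values in {1, 2, 5, 6, 7, 8} must be used), so Mona = 6.
Among the 5 still-open variables, 7 fits only Liam (and all 5 values in {1, 2, 5, 7, 8} must be used), so Liam = 7.

7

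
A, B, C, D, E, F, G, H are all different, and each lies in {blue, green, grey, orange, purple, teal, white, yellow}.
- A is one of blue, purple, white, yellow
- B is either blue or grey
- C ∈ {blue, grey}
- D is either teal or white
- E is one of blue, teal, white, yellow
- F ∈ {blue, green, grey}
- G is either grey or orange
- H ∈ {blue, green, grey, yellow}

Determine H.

Among the 8 variables, orange fits only G (and all 8 values in {blue, green, grey, orange, purple, teal, white, yellow} must be used), so G = orange.
The 7 still-open variables draw from only 7 values {blue, green, grey, purple, teal, white, yellow}, so each is used; only A can be purple, hence A = purple.
B and C share exactly the 2 values {blue, grey}; by pigeonhole those values go to them, so strike blue, grey from E, F, H.
F's domain is down to {green}, so F = green. Eliminate green elsewhere: H.
So H = yellow.

yellow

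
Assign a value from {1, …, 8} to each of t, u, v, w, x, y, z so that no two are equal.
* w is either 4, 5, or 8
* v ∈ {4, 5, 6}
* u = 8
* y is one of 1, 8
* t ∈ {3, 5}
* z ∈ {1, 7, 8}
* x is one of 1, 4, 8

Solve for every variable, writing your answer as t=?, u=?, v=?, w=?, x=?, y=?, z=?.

t=3, u=8, v=6, w=5, x=4, y=1, z=7

u must be 8 (only option left). So w, x, y, z can't be 8.
y's domain is down to {1}, so y = 1. Eliminate 1 elsewhere: x, z.
z's domain is down to {7}, so z = 7.
x must be 4 (only option left). Strike 4 from v, w.
That leaves w = 5. So t, v can't be 5.
t's domain is down to {3}, so t = 3.
v's domain is down to {6}, so v = 6.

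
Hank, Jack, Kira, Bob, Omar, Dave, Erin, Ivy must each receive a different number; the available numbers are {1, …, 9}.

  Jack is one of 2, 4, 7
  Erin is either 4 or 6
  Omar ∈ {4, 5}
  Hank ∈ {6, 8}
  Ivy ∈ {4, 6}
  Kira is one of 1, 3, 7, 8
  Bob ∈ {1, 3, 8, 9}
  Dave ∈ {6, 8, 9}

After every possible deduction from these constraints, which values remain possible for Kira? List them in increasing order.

1, 3, 7

Erin and Ivy between them cover only {4, 6} — a naked pair. Remove those values from Hank, Jack, Omar, Dave.
Hank's domain is down to {8}, so Hank = 8. So Kira, Bob, Dave can't be 8.
Omar has just one choice, so Omar = 5.
Dave's domain is down to {9}, so Dave = 9. Remove 9 from Bob.
No further eliminations apply; Kira can still be any of 1, 3, 7.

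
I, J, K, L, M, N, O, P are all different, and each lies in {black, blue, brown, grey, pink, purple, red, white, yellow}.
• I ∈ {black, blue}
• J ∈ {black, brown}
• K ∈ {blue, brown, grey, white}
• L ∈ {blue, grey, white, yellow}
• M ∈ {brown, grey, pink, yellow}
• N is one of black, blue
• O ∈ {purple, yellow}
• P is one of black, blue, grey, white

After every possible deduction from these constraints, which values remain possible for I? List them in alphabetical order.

Among the 8 variables, pink fits only M (and all 8 values in {black, blue, brown, grey, pink, purple, white, yellow} must be used), so M = pink.
The 7 still-open variables draw from only 7 values {black, blue, brown, grey, purple, white, yellow}, so each is used; only O can be purple, hence O = purple.
The 6 still-open variables together cover exactly {black, blue, brown, grey, white, yellow} — 6 values for 6 variables — and yellow appears only in L's list, so L = yellow.
I and N share exactly the 2 values {black, blue}; by pigeonhole those values go to them, so strike black, blue from J, K, P.
That leaves J = brown. So K can't be brown.
No further eliminations apply; I can still be any of black, blue.

black, blue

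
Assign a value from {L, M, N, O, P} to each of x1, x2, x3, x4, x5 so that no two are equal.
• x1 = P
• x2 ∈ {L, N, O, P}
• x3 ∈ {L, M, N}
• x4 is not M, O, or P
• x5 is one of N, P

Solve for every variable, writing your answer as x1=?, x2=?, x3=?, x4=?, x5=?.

x1=P, x2=O, x3=M, x4=L, x5=N

x1 has just one choice, so x1 = P. Remove P from x2, x5.
x5 must be N (only option left). Remove N from x2, x3, x4.
That leaves x4 = L. Remove L from x2, x3.
x2 has just one choice, so x2 = O.
x3 must be M (only option left).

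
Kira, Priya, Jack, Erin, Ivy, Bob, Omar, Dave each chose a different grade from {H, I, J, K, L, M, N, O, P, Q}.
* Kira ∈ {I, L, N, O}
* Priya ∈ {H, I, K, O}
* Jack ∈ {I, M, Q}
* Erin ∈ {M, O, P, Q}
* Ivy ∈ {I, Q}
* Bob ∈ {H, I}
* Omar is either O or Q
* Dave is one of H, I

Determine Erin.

The 2 variables Bob and Dave are confined to {H, I}, which locks those values in; drop them from Kira, Priya, Jack, Ivy.
Ivy has just one choice, so Ivy = Q. So Jack, Erin, Omar can't be Q.
Omar's domain is down to {O}, so Omar = O. Remove O from Kira, Priya, Erin.
Priya must be K (only option left).
Jack's domain is down to {M}, so Jack = M. Eliminate M elsewhere: Erin.
So Erin = P.

P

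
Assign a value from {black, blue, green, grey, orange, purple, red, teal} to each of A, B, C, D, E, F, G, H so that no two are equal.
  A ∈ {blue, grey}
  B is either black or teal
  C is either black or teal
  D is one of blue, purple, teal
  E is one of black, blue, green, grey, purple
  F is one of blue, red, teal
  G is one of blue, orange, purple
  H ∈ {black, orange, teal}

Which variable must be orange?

The 8 variables draw from only 8 values {black, blue, green, grey, orange, purple, red, teal}, so each is used; only E can be green, hence E = green.
Among the 7 still-open variables, grey fits only A (and all 7 values in {black, blue, grey, orange, purple, red, teal} must be used), so A = grey.
Among the 6 still-open variables, red fits only F (and all 6 values in {black, blue, orange, purple, red, teal} must be used), so F = red.
B and C share exactly the 2 values {black, teal}; by pigeonhole those values go to them, so strike black, teal from D, H.
So orange goes to H.

H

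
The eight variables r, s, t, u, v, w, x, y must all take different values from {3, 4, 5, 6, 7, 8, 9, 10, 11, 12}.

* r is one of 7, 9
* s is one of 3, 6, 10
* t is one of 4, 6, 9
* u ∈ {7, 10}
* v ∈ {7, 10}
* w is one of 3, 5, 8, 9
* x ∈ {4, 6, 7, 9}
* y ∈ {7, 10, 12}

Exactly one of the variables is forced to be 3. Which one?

s

u and v between them cover only {7, 10} — a naked pair. Remove those values from r, s, x, y.
r must be 9 (only option left). So t, w, x can't be 9.
y must be 12 (only option left).
t and x share exactly the 2 values {4, 6}; by pigeonhole those values go to them, so strike 4, 6 from s.
So 3 goes to s.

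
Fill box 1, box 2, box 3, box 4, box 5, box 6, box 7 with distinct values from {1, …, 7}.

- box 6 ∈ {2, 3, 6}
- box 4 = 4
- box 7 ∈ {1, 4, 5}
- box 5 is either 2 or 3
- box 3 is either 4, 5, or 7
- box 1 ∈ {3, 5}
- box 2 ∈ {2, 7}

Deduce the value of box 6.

box 4's domain is down to {4}, so box 4 = 4. So box 3, box 7 can't be 4.
The 6 still-open variables together cover exactly {1, 2, 3, 5, 6, 7} — 6 values for 6 variables — and 1 appears only in box 7's list, so box 7 = 1.
Among the 5 still-open variables, 6 fits only box 6 (and all 5 values in {2, 3, 5, 6, 7} must be used), so box 6 = 6.

6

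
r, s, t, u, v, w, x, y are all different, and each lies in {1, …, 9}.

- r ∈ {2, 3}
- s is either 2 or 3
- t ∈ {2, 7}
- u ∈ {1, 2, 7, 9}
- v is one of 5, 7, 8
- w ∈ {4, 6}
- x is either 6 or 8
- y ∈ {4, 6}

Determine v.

5

r and s share exactly the 2 values {2, 3}; by pigeonhole those values go to them, so strike 2, 3 from t, u.
t has just one choice, so t = 7. So u, v can't be 7.
w and y between them cover only {4, 6} — a naked pair. Remove those values from x.
x's domain is down to {8}, so x = 8. So v can't be 8.
So v = 5.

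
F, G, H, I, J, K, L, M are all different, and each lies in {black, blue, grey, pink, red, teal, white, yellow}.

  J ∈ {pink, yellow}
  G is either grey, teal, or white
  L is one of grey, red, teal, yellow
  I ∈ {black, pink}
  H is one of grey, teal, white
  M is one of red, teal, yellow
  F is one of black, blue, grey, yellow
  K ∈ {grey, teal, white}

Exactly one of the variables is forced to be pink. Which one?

The 8 variables together cover exactly {black, blue, grey, pink, red, teal, white, yellow} — 8 values for 8 variables — and blue appears only in F's list, so F = blue.
The 7 still-open variables draw from only 7 values {black, grey, pink, red, teal, white, yellow}, so each is used; only I can be black, hence I = black.
The 6 still-open variables together cover exactly {grey, pink, red, teal, white, yellow} — 6 values for 6 variables — and pink appears only in J's list, so J = pink.

J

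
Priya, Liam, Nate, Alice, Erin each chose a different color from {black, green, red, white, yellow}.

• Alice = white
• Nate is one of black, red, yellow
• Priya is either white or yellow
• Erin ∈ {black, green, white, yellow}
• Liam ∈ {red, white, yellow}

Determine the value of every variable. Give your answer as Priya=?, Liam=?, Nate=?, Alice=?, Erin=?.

Priya=yellow, Liam=red, Nate=black, Alice=white, Erin=green

Alice has just one choice, so Alice = white. Remove white from Priya, Liam, Erin.
That leaves Priya = yellow. So Liam, Nate, Erin can't be yellow.
Liam has just one choice, so Liam = red. Strike red from Nate.
Nate must be black (only option left). Eliminate black elsewhere: Erin.
That leaves Erin = green.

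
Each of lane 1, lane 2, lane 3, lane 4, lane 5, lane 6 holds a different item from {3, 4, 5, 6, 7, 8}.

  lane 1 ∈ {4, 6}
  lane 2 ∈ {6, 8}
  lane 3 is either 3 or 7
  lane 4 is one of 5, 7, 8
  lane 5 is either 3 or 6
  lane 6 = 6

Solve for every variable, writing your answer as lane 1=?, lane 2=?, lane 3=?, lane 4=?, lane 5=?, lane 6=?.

lane 1=4, lane 2=8, lane 3=7, lane 4=5, lane 5=3, lane 6=6

lane 6 must be 6 (only option left). Strike 6 from lane 1, lane 2, lane 5.
That leaves lane 1 = 4.
lane 2 has just one choice, so lane 2 = 8. Eliminate 8 elsewhere: lane 4.
lane 5 must be 3 (only option left). Strike 3 from lane 3.
lane 3's domain is down to {7}, so lane 3 = 7. So lane 4 can't be 7.
That leaves lane 4 = 5.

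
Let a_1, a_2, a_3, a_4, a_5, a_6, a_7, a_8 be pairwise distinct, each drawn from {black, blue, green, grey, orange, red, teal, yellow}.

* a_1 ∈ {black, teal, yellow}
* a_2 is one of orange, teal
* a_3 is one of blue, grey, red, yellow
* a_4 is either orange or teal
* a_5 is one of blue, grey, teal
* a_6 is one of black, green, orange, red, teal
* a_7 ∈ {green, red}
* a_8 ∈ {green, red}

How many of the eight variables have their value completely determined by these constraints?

The 2 variables a_2 and a_4 are confined to {orange, teal}, which locks those values in; drop them from a_1, a_5, a_6.
a_7 and a_8 between them cover only {green, red} — a naked pair. Remove those values from a_3, a_6.
a_6 has just one choice, so a_6 = black. Strike black from a_1.
a_1 has just one choice, so a_1 = yellow. Remove yellow from a_3.
Determined: a_1=yellow, a_6=black. The other variables each still have more than one consistent value. That makes 2.

2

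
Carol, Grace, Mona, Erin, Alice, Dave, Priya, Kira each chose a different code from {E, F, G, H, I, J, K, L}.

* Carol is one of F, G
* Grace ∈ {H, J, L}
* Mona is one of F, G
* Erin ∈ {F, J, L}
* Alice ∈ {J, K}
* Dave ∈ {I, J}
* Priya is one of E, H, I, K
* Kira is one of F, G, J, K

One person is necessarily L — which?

Erin

Among the 8 variables, E fits only Priya (and all 8 values in {E, F, G, H, I, J, K, L} must be used), so Priya = E.
The 7 still-open variables together cover exactly {F, G, H, I, J, K, L} — 7 values for 7 variables — and H appears only in Grace's list, so Grace = H.
Among the 6 still-open variables, I fits only Dave (and all 6 values in {F, G, I, J, K, L} must be used), so Dave = I.
Among the 5 still-open variables, L fits only Erin (and all 5 values in {F, G, J, K, L} must be used), so Erin = L.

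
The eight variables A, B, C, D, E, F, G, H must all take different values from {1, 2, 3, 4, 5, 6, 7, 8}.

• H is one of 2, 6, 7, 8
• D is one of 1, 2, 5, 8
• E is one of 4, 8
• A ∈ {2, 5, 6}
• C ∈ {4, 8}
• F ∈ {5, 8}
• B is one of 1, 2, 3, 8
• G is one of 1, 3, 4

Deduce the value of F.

5

Among the 8 variables, 7 fits only H (and all 8 values in {1, 2, 3, 4, 5, 6, 7, 8} must be used), so H = 7.
The 7 still-open variables together cover exactly {1, 2, 3, 4, 5, 6, 8} — 7 values for 7 variables — and 6 appears only in A's list, so A = 6.
The 2 variables C and E are confined to {4, 8}, which locks those values in; drop them from B, D, F, G.
So F = 5.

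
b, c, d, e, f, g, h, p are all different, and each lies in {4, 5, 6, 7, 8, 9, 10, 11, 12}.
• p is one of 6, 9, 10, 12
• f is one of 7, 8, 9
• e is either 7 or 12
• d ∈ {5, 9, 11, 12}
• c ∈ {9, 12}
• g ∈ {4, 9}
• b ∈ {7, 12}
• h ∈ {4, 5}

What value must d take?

11

The 2 variables b and e are confined to {7, 12}, which locks those values in; drop them from c, d, f, p.
c must be 9 (only option left). Remove 9 from d, f, g, p.
f must be 8 (only option left).
That leaves g = 4. Eliminate 4 elsewhere: h.
That leaves h = 5. Strike 5 from d.
So d = 11.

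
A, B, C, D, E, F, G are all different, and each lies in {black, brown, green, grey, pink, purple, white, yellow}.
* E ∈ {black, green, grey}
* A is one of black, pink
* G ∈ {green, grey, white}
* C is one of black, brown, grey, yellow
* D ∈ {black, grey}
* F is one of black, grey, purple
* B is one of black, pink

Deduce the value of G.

A and B between them cover only {black, pink} — a naked pair. Remove those values from C, D, E, F.
D has just one choice, so D = grey. So C, E, F, G can't be grey.
That leaves E = green. So G can't be green.
So G = white.

white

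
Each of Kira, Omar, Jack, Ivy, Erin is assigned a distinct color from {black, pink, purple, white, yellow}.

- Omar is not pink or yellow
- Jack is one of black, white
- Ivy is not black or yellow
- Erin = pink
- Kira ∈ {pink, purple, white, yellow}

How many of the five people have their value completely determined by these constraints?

2

Erin's domain is down to {pink}, so Erin = pink. Remove pink from Kira, Ivy.
The 4 still-open variables draw from only 4 values {black, purple, white, yellow}, so each is used; only Kira can be yellow, hence Kira = yellow.
Determined: Kira=yellow, Erin=pink. The other people each still have more than one consistent value. That makes 2.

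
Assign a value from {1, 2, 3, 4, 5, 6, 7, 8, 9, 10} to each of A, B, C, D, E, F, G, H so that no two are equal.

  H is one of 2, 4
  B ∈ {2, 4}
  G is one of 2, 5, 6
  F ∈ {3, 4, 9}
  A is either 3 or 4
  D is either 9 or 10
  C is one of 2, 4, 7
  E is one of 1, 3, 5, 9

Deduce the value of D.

10

B and H share exactly the 2 values {2, 4}; by pigeonhole those values go to them, so strike 2, 4 from A, C, F, G.
That leaves A = 3. Eliminate 3 elsewhere: E, F.
C's domain is down to {7}, so C = 7.
F's domain is down to {9}, so F = 9. Remove 9 from D, E.
So D = 10.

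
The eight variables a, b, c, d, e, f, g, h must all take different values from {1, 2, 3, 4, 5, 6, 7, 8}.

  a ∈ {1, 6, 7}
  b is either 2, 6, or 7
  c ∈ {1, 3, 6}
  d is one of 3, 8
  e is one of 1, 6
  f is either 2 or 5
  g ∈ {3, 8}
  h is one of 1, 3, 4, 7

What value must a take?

7

The 8 variables together cover exactly {1, 2, 3, 4, 5, 6, 7, 8} — 8 values for 8 variables — and 4 appears only in h's list, so h = 4.
The 7 still-open variables draw from only 7 values {1, 2, 3, 5, 6, 7, 8}, so each is used; only f can be 5, hence f = 5.
The 6 still-open variables draw from only 6 values {1, 2, 3, 6, 7, 8}, so each is used; only b can be 2, hence b = 2.
The 5 still-open variables together cover exactly {1, 3, 6, 7, 8} — 5 values for 5 variables — and 7 appears only in a's list, so a = 7.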